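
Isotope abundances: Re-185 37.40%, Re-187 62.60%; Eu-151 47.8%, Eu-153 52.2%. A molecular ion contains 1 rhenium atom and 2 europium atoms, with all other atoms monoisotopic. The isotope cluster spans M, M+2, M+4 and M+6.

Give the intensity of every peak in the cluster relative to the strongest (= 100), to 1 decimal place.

20.6 : 79.6 : 100.0 : 41.2

Rhenium pattern (n=1): 0.3740 : 0.6260
Europium pattern (n=2): 0.228484 : 0.499032 : 0.272484
Convolve the two distributions (both contribute in 2-u steps):
  M: 0.3740×0.228484 = 0.085453
  M+2: 0.3740×0.499032 + 0.6260×0.228484 = 0.329669
  M+4: 0.3740×0.272484 + 0.6260×0.499032 = 0.414303
  M+6: 0.6260×0.272484 = 0.170575
Scale to base peak (0.414303) = 100: 20.6 : 79.6 : 100.0 : 41.2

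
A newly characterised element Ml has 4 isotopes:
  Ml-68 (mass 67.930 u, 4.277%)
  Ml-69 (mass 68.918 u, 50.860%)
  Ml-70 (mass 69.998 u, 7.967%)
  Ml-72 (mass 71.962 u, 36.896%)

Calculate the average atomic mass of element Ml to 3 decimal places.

The abundance-weighted mean is 0.04277 × 67.930 + 0.50860 × 68.918 + 0.07967 × 69.998 + 0.36896 × 71.962
= 2.9054 + 35.0517 + 5.5767 + 26.5511 = 70.0849 u

70.085 u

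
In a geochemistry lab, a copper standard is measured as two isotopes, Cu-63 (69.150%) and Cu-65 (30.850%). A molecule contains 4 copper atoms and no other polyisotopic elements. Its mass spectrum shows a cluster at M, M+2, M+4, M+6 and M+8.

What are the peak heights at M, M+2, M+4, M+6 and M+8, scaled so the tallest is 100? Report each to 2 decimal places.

The 4 Cu atoms are independent, so intensities follow the terms of (0.69150 + 0.30850)^4.
P(M) = 0.69150^4 = 0.228649
P(M+2) = 4 × 0.69150^3 × 0.30850^1 = 0.408030
P(M+4) = 6 × 0.69150^2 × 0.30850^2 = 0.273052
P(M+6) = 4 × 0.69150^1 × 0.30850^3 = 0.081212
P(M+8) = 0.30850^4 = 0.009058
The M+2 peak is largest (0.408030); scaling to 100 gives 56.04 : 100.00 : 66.92 : 19.90 : 2.22.

56.04 : 100.00 : 66.92 : 19.90 : 2.22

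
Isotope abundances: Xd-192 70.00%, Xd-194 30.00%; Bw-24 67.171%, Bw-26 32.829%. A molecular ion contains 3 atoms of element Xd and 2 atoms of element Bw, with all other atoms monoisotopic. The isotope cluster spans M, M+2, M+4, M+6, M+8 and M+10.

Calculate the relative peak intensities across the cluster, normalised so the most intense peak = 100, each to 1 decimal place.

44.2 : 100.0 : 90.4 : 40.8 : 9.2 : 0.8

Element Xd pattern (n=3): 0.3430 : 0.4410 : 0.1890 : 0.0270
Element Bw pattern (n=2): 0.45119432 : 0.44103135 : 0.10777432
Convolve the two distributions (both contribute in 2-u steps):
  M: 0.3430×0.45119432 = 0.154760
  M+2: 0.3430×0.44103135 + 0.4410×0.45119432 = 0.350250
  M+4: 0.3430×0.10777432 + 0.4410×0.44103135 + 0.1890×0.45119432 = 0.316737
  M+6: 0.4410×0.10777432 + 0.1890×0.44103135 + 0.0270×0.45119432 = 0.143066
  M+8: 0.1890×0.10777432 + 0.0270×0.44103135 = 0.032277
  M+10: 0.0270×0.10777432 = 0.002910
Scale to base peak (0.350250) = 100: 44.2 : 100.0 : 90.4 : 40.8 : 9.2 : 0.8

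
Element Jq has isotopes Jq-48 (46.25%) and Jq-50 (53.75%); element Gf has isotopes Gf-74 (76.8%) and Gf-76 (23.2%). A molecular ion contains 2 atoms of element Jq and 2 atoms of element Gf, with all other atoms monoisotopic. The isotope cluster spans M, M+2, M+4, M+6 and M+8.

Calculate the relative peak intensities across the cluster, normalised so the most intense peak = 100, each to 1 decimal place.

Element Jq pattern (n=2): 0.21390625 : 0.4971875 : 0.28890625
Element Gf pattern (n=2): 0.589824 : 0.356352 : 0.053824
Convolve the two distributions (both contribute in 2-u steps):
  M: 0.21390625×0.589824 = 0.126167
  M+2: 0.21390625×0.356352 + 0.4971875×0.589824 = 0.369479
  M+4: 0.21390625×0.053824 + 0.4971875×0.356352 + 0.28890625×0.589824 = 0.359091
  M+6: 0.4971875×0.053824 + 0.28890625×0.356352 = 0.129713
  M+8: 0.28890625×0.053824 = 0.015550
Scale to base peak (0.369479) = 100: 34.1 : 100.0 : 97.2 : 35.1 : 4.2

34.1 : 100.0 : 97.2 : 35.1 : 4.2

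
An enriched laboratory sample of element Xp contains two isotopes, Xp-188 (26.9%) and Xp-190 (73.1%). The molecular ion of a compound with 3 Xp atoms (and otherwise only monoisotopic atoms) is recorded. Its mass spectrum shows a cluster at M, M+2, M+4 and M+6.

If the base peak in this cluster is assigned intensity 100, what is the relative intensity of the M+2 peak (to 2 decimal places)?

Binomial terms of (0.269 + 0.731)^3: M 0.0195, M+2 0.1587, M+4 0.4312, M+6 0.3906 → M+4 is the base peak.
P(M+4) = C(3,2) × 0.269^1 × 0.731^2 = 3 × 0.2690 × 0.534361 = 0.431229 (base)
P(M+2) = C(3,1) × 0.269^2 × 0.731^1 = 3 × 0.072361 × 0.7310 = 0.158688
Relative intensity = 0.158688 / 0.431229 × 100 = 36.80

36.80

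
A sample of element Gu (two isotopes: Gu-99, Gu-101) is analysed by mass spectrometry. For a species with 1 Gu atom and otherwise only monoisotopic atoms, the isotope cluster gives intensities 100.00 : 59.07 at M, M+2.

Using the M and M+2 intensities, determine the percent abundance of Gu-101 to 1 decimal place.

If p is the fraction of Gu that is Gu-99, then I(M+2)/I(M) = [C(1,1)·p^0·(1−p)] / p^1 = 1·(1−p)/p = 59.07/100.00 = 0.5907
(1−p)/p = 0.5907/1 = 0.5907  ⇒  p = 1/(1 + 0.5907) = 0.6287
Gu-99: 62.9%, Gu-101: 37.1%.

37.1%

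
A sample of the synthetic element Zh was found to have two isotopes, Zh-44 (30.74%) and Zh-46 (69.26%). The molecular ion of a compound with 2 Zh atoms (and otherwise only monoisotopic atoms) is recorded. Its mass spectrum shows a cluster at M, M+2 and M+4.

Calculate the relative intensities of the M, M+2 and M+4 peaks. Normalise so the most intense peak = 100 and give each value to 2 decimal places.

19.70 : 88.77 : 100.00

Each Zh atom is independently Zh-44 (p = 0.3074) or Zh-46 (q = 0.6926); the cluster is the binomial expansion (p + q)^2.
P(M) = 0.3074^2 = 0.094495
P(M+2) = 2 × 0.3074^1 × 0.6926^1 = 0.425810
P(M+4) = 0.6926^2 = 0.479695
The M+4 peak is largest (0.479695); scaling to 100 gives 19.70 : 88.77 : 100.00.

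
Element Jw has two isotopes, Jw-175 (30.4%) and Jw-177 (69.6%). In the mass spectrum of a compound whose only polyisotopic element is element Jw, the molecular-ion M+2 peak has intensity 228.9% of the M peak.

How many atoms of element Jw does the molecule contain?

1

For n independent Jw atoms, I(M+2)/I(M) = n · (abundance Jw-177) / (abundance Jw-175) = n · 0.696/0.304.
n = 2.289 × 0.304/0.696 = 1.00 ≈ 1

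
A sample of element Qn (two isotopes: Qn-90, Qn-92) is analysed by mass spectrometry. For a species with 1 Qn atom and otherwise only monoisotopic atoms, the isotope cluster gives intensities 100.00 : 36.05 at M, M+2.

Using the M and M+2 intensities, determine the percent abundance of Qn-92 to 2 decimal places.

Let p = fractional abundance of Qn-90. I(M+2)/I(M) = [C(1,1)·p^0·(1−p)] / p^1 = 1·(1−p)/p = 36.05/100.00 = 0.3605
(1−p)/p = 0.3605/1 = 0.3605  ⇒  p = 1/(1 + 0.3605) = 0.7350
Qn-90: 73.50%, Qn-92: 26.50%.

26.50%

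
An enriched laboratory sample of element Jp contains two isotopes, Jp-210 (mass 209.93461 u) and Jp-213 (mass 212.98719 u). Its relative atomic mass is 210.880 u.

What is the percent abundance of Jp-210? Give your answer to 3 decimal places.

With x = fraction of Jp-210 (so Jp-213 is 1 − x):
209.93461·x + 212.98719·(1 − x) = 210.880
(209.93461 − 212.98719)·x = 210.880 − 212.98719
x = -2.10719 / -3.05258 = 0.69030 → 69.030% Jp-210, 30.970% Jp-213.

69.030%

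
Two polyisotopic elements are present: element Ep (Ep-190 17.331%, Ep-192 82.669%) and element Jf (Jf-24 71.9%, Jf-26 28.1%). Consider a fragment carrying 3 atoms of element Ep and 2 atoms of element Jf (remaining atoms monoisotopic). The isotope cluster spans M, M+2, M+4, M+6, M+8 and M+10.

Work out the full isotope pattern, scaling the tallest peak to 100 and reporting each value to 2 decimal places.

0.61 : 9.20 : 48.51 : 100.00 : 58.06 : 10.10

Element Ep pattern (n=3): 0.0052056 : 0.07449227 : 0.35532867 : 0.56497347
Element Jf pattern (n=2): 0.516961 : 0.404078 : 0.078961
Convolve the two distributions (both contribute in 2-u steps):
  M: 0.0052056×0.516961 = 0.002691
  M+2: 0.0052056×0.404078 + 0.07449227×0.516961 = 0.040613
  M+4: 0.0052056×0.078961 + 0.07449227×0.404078 + 0.35532867×0.516961 = 0.214203
  M+6: 0.07449227×0.078961 + 0.35532867×0.404078 + 0.56497347×0.516961 = 0.441532
  M+8: 0.35532867×0.078961 + 0.56497347×0.404078 = 0.256350
  M+10: 0.56497347×0.078961 = 0.044611
Scale to base peak (0.441532) = 100: 0.61 : 9.20 : 48.51 : 100.00 : 58.06 : 10.10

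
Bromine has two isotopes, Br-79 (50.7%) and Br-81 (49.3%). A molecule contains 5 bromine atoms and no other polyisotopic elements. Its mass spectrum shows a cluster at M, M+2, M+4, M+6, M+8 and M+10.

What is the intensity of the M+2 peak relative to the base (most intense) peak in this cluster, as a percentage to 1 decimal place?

(0.507 + 0.493)^5 gives M 0.0335, M+2 0.1629, M+4 0.3168, M+6 0.3080, M+8 0.1497, M+10 0.0291; the largest is M+4.
P(M+4) = C(5,2) × 0.507^3 × 0.493^2 = 10 × 0.13032384 × 0.243049 = 0.316751 (base)
P(M+2) = C(5,1) × 0.507^4 × 0.493^1 = 5 × 0.06607419 × 0.4930 = 0.162873
Relative intensity = 0.162873 / 0.316751 × 100 = 51.4

51.4%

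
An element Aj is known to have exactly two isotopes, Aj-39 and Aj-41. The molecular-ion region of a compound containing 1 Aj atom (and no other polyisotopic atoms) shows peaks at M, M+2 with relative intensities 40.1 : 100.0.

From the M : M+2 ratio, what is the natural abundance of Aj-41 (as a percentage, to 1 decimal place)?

Let p = fractional abundance of Aj-39. I(M+2)/I(M) = [C(1,1)·p^0·(1−p)] / p^1 = 1·(1−p)/p = 100.0/40.1 = 2.4938
(1−p)/p = 2.4938/1 = 2.4938  ⇒  p = 1/(1 + 2.4938) = 0.2862
Aj-39: 28.6%, Aj-41: 71.4%.

71.4%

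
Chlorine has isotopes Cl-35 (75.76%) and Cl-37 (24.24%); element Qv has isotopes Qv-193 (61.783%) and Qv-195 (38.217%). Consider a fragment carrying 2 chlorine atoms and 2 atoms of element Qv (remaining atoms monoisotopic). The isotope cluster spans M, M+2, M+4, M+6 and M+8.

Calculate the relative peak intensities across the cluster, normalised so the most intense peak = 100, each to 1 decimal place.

Chlorine pattern (n=2): 0.57395776 : 0.36728448 : 0.05875776
Element Qv pattern (n=2): 0.38171391 : 0.47223218 : 0.14605391
Convolve the two distributions (both contribute in 2-u steps):
  M: 0.57395776×0.38171391 = 0.219088
  M+2: 0.57395776×0.47223218 + 0.36728448×0.38171391 = 0.411239
  M+4: 0.57395776×0.14605391 + 0.36728448×0.47223218 + 0.05875776×0.38171391 = 0.279701
  M+6: 0.36728448×0.14605391 + 0.05875776×0.47223218 = 0.081391
  M+8: 0.05875776×0.14605391 = 0.008582
Scale to base peak (0.411239) = 100: 53.3 : 100.0 : 68.0 : 19.8 : 2.1

53.3 : 100.0 : 68.0 : 19.8 : 2.1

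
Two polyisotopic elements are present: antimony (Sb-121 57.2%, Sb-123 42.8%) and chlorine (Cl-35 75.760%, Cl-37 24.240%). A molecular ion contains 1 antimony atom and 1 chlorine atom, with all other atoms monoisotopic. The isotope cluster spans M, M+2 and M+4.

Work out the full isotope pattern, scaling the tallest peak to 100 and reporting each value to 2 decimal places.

Antimony pattern (n=1): 0.5720 : 0.4280
Chlorine pattern (n=1): 0.7576 : 0.2424
Convolve the two distributions (both contribute in 2-u steps):
  M: 0.5720×0.7576 = 0.433347
  M+2: 0.5720×0.2424 + 0.4280×0.7576 = 0.462906
  M+4: 0.4280×0.2424 = 0.103747
Scale to base peak (0.462906) = 100: 93.61 : 100.00 : 22.41

93.61 : 100.00 : 22.41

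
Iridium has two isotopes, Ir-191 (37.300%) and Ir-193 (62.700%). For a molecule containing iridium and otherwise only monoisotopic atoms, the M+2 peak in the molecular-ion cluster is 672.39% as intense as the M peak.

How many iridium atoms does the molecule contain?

The M+2/M ratio from n Ir atoms is n · q/p = n · 0.62700/0.37300.
n = 6.7239 × 0.37300/0.62700 = 4.00 ≈ 4

4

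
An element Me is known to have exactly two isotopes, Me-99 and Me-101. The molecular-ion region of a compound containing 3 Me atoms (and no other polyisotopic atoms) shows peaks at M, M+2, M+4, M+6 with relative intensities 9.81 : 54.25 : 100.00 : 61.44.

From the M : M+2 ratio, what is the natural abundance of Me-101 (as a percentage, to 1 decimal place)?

64.8%

Let p = fractional abundance of Me-99. I(M+2)/I(M) = [C(3,1)·p^2·(1−p)] / p^3 = 3·(1−p)/p = 54.25/9.81 = 5.5301
(1−p)/p = 5.5301/3 = 1.8434  ⇒  p = 1/(1 + 1.8434) = 0.3517
Me-99: 35.2%, Me-101: 64.8%.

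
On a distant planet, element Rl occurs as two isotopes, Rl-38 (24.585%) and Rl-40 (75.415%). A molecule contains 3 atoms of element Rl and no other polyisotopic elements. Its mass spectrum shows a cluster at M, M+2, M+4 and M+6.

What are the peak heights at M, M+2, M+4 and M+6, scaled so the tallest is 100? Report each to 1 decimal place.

3.5 : 31.9 : 97.8 : 100.0

The 3 Rl atoms are independent, so intensities follow the terms of (0.24585 + 0.75415)^3.
P(M) = 0.24585^3 = 0.014860
P(M+2) = 3 × 0.24585^2 × 0.75415^1 = 0.136748
P(M+4) = 3 × 0.24585^1 × 0.75415^2 = 0.419476
P(M+6) = 0.75415^3 = 0.428917
The M+6 peak is largest (0.428917); scaling to 100 gives 3.5 : 31.9 : 97.8 : 100.0.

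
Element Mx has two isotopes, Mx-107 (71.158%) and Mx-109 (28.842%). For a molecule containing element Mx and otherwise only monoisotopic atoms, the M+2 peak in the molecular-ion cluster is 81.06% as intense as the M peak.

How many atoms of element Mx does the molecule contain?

2

For n independent Mx atoms, I(M+2)/I(M) = n · (abundance Mx-109) / (abundance Mx-107) = n · 0.28842/0.71158.
n = 0.8106 × 0.71158/0.28842 = 2.00 ≈ 2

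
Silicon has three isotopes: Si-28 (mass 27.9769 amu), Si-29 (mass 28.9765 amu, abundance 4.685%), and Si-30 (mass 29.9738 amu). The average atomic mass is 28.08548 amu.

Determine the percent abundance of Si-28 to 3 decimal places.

92.223%

Let x and y be the fractions of Si-28 and Si-30. Then x + y = 1 − 0.04685 = 0.95315 and 27.9769x + 29.9738y = 28.08548 − 0.04685×28.9765 = 26.727930975.
Substituting: 27.9769x + 29.9738(0.95315 − x) = 26.727930975
(27.9769 − 29.9738)x = -1.841596495  ⇒  x = 0.92223, y = 0.03092
Si-28: 92.223%, Si-30: 3.092%.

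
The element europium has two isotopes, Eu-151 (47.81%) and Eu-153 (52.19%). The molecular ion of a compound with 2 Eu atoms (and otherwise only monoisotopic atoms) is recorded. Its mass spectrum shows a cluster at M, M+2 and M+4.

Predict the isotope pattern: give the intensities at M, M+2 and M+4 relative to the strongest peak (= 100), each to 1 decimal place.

Expanding (0.4781 + 0.5219)^2:
P(M) = 0.4781^2 = 0.228580
P(M+2) = 2 × 0.4781^1 × 0.5219^1 = 0.499041
P(M+4) = 0.5219^2 = 0.272380
The M+2 peak is largest (0.499041); scaling to 100 gives 45.8 : 100.0 : 54.6.

45.8 : 100.0 : 54.6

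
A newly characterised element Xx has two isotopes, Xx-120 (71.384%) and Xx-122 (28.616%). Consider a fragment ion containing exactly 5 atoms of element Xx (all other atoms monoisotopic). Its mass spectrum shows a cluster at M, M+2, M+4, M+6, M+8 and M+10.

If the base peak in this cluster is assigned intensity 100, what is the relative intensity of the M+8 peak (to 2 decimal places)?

6.44

Binomial terms of (0.71384 + 0.28616)^5: M 0.1854, M+2 0.3715, M+4 0.2979, M+6 0.1194, M+8 0.0239, M+10 0.0019 → M+2 is the base peak.
P(M+2) = C(5,1) × 0.71384^4 × 0.28616^1 = 5 × 0.25965908 × 0.28616 = 0.371520 (base)
P(M+8) = C(5,4) × 0.71384^1 × 0.28616^4 = 5 × 0.71384 × 0.00670557 = 0.023934
Relative intensity = 0.023934 / 0.371520 × 100 = 6.44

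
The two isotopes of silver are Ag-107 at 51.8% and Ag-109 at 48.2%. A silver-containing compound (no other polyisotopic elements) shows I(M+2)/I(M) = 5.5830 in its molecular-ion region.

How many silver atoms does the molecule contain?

For n independent Ag atoms, I(M+2)/I(M) = n · (abundance Ag-109) / (abundance Ag-107) = n · 0.482/0.518.
n = 5.5830 × 0.518/0.482 = 6.00 ≈ 6

6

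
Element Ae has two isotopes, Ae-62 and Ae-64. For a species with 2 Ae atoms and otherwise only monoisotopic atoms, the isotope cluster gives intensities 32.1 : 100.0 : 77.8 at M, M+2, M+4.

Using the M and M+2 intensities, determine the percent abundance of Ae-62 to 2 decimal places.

39.10%

Write p for the Ae-62 fraction. I(M+2)/I(M) = [C(2,1)·p^1·(1−p)] / p^2 = 2·(1−p)/p = 100.0/32.1 = 3.1153
(1−p)/p = 3.1153/2 = 1.5576  ⇒  p = 1/(1 + 1.5576) = 0.3910
Ae-62: 39.10%, Ae-64: 60.90%.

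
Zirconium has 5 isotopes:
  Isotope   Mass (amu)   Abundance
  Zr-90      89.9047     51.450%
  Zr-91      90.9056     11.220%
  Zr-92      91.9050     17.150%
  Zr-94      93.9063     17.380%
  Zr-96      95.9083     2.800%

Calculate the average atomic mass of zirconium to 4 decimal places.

Weight each isotope mass by its fractional abundance: 0.51450 × 89.9047 + 0.11220 × 90.9056 + 0.17150 × 91.9050 + 0.17380 × 93.9063 + 0.02800 × 95.9083
= 46.25597 + 10.19961 + 15.76171 + 16.32091 + 2.68543 = 91.22363 amu

91.2236 amu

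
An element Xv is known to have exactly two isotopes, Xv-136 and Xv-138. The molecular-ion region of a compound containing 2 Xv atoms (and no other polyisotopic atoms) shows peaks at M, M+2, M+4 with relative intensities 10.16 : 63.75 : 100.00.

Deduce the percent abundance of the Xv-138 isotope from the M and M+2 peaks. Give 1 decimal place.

If p is the fraction of Xv that is Xv-136, then I(M+2)/I(M) = [C(2,1)·p^1·(1−p)] / p^2 = 2·(1−p)/p = 63.75/10.16 = 6.2746
(1−p)/p = 6.2746/2 = 3.1373  ⇒  p = 1/(1 + 3.1373) = 0.2417
Xv-136: 24.2%, Xv-138: 75.8%.

75.8%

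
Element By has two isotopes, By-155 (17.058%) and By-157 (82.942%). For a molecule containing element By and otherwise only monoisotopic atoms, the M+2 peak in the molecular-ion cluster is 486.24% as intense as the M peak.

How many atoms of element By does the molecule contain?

The M+2/M ratio from n By atoms is n · q/p = n · 0.82942/0.17058.
n = 4.8624 × 0.17058/0.82942 = 1.00 ≈ 1

1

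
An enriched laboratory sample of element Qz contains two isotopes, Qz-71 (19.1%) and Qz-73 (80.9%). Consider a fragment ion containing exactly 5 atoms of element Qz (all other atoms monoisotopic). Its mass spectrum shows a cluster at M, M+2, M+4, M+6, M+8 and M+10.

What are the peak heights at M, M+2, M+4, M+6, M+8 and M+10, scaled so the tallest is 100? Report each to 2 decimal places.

0.06 : 1.32 : 11.15 : 47.22 : 100.00 : 84.71

Each Qz atom is independently Qz-71 (p = 0.191) or Qz-73 (q = 0.809); the cluster is the binomial expansion (p + q)^5.
P(M) = 0.191^5 = 0.000254
P(M+2) = 5 × 0.191^4 × 0.809^1 = 0.005383
P(M+4) = 10 × 0.191^3 × 0.809^2 = 0.045603
P(M+6) = 10 × 0.191^2 × 0.809^3 = 0.193158
P(M+8) = 5 × 0.191^1 × 0.809^4 = 0.409070
P(M+10) = 0.809^5 = 0.346531
The M+8 peak is largest (0.409070); scaling to 100 gives 0.06 : 1.32 : 11.15 : 47.22 : 100.00 : 84.71.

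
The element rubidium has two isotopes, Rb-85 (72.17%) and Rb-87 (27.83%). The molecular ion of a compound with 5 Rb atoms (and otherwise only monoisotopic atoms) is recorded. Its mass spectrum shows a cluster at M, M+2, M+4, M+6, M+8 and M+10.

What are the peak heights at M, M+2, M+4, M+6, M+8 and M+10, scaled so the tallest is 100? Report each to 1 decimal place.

51.9 : 100.0 : 77.1 : 29.7 : 5.7 : 0.4

The 5 Rb atoms are independent, so intensities follow the terms of (0.7217 + 0.2783)^5.
P(M) = 0.7217^5 = 0.195787
P(M+2) = 5 × 0.7217^4 × 0.2783^1 = 0.377494
P(M+4) = 10 × 0.7217^3 × 0.2783^2 = 0.291136
P(M+6) = 10 × 0.7217^2 × 0.2783^3 = 0.112267
P(M+8) = 5 × 0.7217^1 × 0.2783^4 = 0.021646
P(M+10) = 0.2783^5 = 0.001669
The M+2 peak is largest (0.377494); scaling to 100 gives 51.9 : 100.0 : 77.1 : 29.7 : 5.7 : 0.4.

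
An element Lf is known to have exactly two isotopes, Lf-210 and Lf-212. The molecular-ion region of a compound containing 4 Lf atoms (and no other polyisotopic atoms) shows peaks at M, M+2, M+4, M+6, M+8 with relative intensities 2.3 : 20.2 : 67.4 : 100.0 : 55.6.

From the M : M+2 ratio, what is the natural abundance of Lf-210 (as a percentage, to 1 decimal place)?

31.3%

Write p for the Lf-210 fraction. I(M+2)/I(M) = [C(4,1)·p^3·(1−p)] / p^4 = 4·(1−p)/p = 20.2/2.3 = 8.7826
(1−p)/p = 8.7826/4 = 2.1957  ⇒  p = 1/(1 + 2.1957) = 0.3129
Lf-210: 31.3%, Lf-212: 68.7%.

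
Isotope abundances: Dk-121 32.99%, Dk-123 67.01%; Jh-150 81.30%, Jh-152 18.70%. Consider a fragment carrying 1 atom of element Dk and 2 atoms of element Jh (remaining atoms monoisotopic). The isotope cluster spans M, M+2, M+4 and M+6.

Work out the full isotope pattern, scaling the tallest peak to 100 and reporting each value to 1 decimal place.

40.1 : 100.0 : 39.6 : 4.3

Element Dk pattern (n=1): 0.3299 : 0.6701
Element Jh pattern (n=2): 0.660969 : 0.304062 : 0.034969
Convolve the two distributions (both contribute in 2-u steps):
  M: 0.3299×0.660969 = 0.218054
  M+2: 0.3299×0.304062 + 0.6701×0.660969 = 0.543225
  M+4: 0.3299×0.034969 + 0.6701×0.304062 = 0.215288
  M+6: 0.6701×0.034969 = 0.023433
Scale to base peak (0.543225) = 100: 40.1 : 100.0 : 39.6 : 4.3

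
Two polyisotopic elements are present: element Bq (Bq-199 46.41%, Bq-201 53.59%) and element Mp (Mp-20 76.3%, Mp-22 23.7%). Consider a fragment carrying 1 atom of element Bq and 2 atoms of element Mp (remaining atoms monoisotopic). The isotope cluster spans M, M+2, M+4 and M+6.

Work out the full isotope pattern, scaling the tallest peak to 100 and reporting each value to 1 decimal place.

Element Bq pattern (n=1): 0.4641 : 0.5359
Element Mp pattern (n=2): 0.582169 : 0.361662 : 0.056169
Convolve the two distributions (both contribute in 2-u steps):
  M: 0.4641×0.582169 = 0.270185
  M+2: 0.4641×0.361662 + 0.5359×0.582169 = 0.479832
  M+4: 0.4641×0.056169 + 0.5359×0.361662 = 0.219883
  M+6: 0.5359×0.056169 = 0.030101
Scale to base peak (0.479832) = 100: 56.3 : 100.0 : 45.8 : 6.3

56.3 : 100.0 : 45.8 : 6.3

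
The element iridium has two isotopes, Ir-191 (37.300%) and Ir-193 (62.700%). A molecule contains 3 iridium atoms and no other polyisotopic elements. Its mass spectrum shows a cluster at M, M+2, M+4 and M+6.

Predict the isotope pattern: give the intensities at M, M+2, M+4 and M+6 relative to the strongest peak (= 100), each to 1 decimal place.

The 3 Ir atoms are independent, so intensities follow the terms of (0.37300 + 0.62700)^3.
P(M) = 0.37300^3 = 0.051895
P(M+2) = 3 × 0.37300^2 × 0.62700^1 = 0.261702
P(M+4) = 3 × 0.37300^1 × 0.62700^2 = 0.439911
P(M+6) = 0.62700^3 = 0.246492
The M+4 peak is largest (0.439911); scaling to 100 gives 11.8 : 59.5 : 100.0 : 56.0.

11.8 : 59.5 : 100.0 : 56.0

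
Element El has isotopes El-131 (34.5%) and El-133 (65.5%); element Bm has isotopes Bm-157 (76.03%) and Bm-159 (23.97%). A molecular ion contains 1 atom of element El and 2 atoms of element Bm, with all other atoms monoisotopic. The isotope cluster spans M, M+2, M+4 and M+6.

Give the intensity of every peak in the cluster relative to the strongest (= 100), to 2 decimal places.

39.54 : 100.00 : 51.26 : 7.46

Element El pattern (n=1): 0.3450 : 0.6550
Element Bm pattern (n=2): 0.57805609 : 0.36448782 : 0.05745609
Convolve the two distributions (both contribute in 2-u steps):
  M: 0.3450×0.57805609 = 0.199429
  M+2: 0.3450×0.36448782 + 0.6550×0.57805609 = 0.504375
  M+4: 0.3450×0.05745609 + 0.6550×0.36448782 = 0.258562
  M+6: 0.6550×0.05745609 = 0.037634
Scale to base peak (0.504375) = 100: 39.54 : 100.00 : 51.26 : 7.46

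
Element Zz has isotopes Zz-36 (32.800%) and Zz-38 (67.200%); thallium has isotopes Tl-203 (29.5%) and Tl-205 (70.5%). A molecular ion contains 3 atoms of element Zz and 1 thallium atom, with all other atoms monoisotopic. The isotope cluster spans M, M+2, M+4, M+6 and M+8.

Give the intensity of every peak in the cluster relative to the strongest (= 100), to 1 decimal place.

Element Zz pattern (n=3): 0.03528755 : 0.21688934 : 0.44435866 : 0.30346445
Thallium pattern (n=1): 0.2950 : 0.7050
Convolve the two distributions (both contribute in 2-u steps):
  M: 0.03528755×0.2950 = 0.010410
  M+2: 0.03528755×0.7050 + 0.21688934×0.2950 = 0.088860
  M+4: 0.21688934×0.7050 + 0.44435866×0.2950 = 0.283993
  M+6: 0.44435866×0.7050 + 0.30346445×0.2950 = 0.402795
  M+8: 0.30346445×0.7050 = 0.213942
Scale to base peak (0.402795) = 100: 2.6 : 22.1 : 70.5 : 100.0 : 53.1

2.6 : 22.1 : 70.5 : 100.0 : 53.1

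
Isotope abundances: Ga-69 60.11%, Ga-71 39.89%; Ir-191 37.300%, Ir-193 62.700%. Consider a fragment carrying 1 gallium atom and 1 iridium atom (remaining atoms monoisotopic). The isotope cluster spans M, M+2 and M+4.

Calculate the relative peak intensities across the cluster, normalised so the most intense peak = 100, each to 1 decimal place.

42.7 : 100.0 : 47.6

Gallium pattern (n=1): 0.6011 : 0.3989
Iridium pattern (n=1): 0.3730 : 0.6270
Convolve the two distributions (both contribute in 2-u steps):
  M: 0.6011×0.3730 = 0.224210
  M+2: 0.6011×0.6270 + 0.3989×0.3730 = 0.525679
  M+4: 0.3989×0.6270 = 0.250110
Scale to base peak (0.525679) = 100: 42.7 : 100.0 : 47.6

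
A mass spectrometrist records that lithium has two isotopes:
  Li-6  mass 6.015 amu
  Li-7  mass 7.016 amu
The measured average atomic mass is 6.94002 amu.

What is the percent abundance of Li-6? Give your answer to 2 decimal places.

7.59%

Let x be the fractional abundance of Li-6; then Li-7 has abundance 1 − x.
6.015·x + 7.016·(1 − x) = 6.94002
(6.015 − 7.016)·x = 6.94002 − 7.016
x = -0.07598 / -1.001 = 0.07590 → 7.59% Li-6, 92.41% Li-7.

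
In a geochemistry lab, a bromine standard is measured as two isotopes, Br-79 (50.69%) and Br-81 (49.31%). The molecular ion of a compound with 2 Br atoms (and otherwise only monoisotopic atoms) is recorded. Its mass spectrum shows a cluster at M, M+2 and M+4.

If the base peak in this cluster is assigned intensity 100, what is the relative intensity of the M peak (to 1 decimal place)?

Binomial terms of (0.5069 + 0.4931)^2: M 0.2569, M+2 0.4999, M+4 0.2431 → M+2 is the base peak.
P(M+2) = C(2,1) × 0.5069^1 × 0.4931^1 = 2 × 0.5069 × 0.4931 = 0.499905 (base)
P(M) = C(2,0) × 0.5069^2 × 0.4931^0 = 1 × 0.25694761 × 1.0000 = 0.256948
Relative intensity = 0.256948 / 0.499905 × 100 = 51.4

51.4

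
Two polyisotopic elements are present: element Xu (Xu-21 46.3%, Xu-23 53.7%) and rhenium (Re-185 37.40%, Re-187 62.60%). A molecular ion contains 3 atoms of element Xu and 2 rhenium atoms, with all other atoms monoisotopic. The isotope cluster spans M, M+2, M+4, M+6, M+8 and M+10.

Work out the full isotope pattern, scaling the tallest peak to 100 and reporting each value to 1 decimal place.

4.0 : 27.5 : 74.5 : 100.0 : 66.6 : 17.6

Element Xu pattern (n=3): 0.09925285 : 0.34534846 : 0.40054454 : 0.15485415
Rhenium pattern (n=2): 0.139876 : 0.468248 : 0.391876
Convolve the two distributions (both contribute in 2-u steps):
  M: 0.09925285×0.139876 = 0.013883
  M+2: 0.09925285×0.468248 + 0.34534846×0.139876 = 0.094781
  M+4: 0.09925285×0.391876 + 0.34534846×0.468248 + 0.40054454×0.139876 = 0.256630
  M+6: 0.34534846×0.391876 + 0.40054454×0.468248 + 0.15485415×0.139876 = 0.344548
  M+8: 0.40054454×0.391876 + 0.15485415×0.468248 = 0.229474
  M+10: 0.15485415×0.391876 = 0.060684
Scale to base peak (0.344548) = 100: 4.0 : 27.5 : 74.5 : 100.0 : 66.6 : 17.6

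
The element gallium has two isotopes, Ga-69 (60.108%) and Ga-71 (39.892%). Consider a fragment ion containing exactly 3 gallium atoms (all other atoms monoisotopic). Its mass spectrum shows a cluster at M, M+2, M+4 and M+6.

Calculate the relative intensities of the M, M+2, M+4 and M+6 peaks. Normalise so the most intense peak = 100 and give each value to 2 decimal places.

Each Ga atom is independently Ga-69 (p = 0.60108) or Ga-71 (q = 0.39892); the cluster is the binomial expansion (p + q)^3.
P(M) = 0.60108^3 = 0.217169
P(M+2) = 3 × 0.60108^2 × 0.39892^1 = 0.432386
P(M+4) = 3 × 0.60108^1 × 0.39892^2 = 0.286963
P(M+6) = 0.39892^3 = 0.063483
The M+2 peak is largest (0.432386); scaling to 100 gives 50.23 : 100.00 : 66.37 : 14.68.

50.23 : 100.00 : 66.37 : 14.68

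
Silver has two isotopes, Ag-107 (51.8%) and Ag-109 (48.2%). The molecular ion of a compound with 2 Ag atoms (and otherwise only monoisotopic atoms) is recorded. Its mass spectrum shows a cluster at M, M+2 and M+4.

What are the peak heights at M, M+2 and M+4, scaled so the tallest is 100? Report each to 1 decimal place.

53.7 : 100.0 : 46.5

The 2 Ag atoms are independent, so intensities follow the terms of (0.518 + 0.482)^2.
P(M) = 0.518^2 = 0.268324
P(M+2) = 2 × 0.518^1 × 0.482^1 = 0.499352
P(M+4) = 0.482^2 = 0.232324
The M+2 peak is largest (0.499352); scaling to 100 gives 53.7 : 100.0 : 46.5.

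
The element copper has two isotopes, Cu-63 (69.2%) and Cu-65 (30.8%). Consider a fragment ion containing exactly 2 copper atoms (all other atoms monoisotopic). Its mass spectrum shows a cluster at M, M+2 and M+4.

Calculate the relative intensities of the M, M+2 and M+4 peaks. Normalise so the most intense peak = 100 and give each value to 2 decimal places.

Expanding (0.692 + 0.308)^2:
P(M) = 0.692^2 = 0.478864
P(M+2) = 2 × 0.692^1 × 0.308^1 = 0.426272
P(M+4) = 0.308^2 = 0.094864
The M peak is largest (0.478864); scaling to 100 gives 100.00 : 89.02 : 19.81.

100.00 : 89.02 : 19.81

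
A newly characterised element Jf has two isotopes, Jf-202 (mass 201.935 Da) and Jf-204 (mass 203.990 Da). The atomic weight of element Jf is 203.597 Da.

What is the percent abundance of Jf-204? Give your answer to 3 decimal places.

Writing the weighted mean with unknown fraction x of Jf-202:
201.935·x + 203.990·(1 − x) = 203.597
(201.935 − 203.990)·x = 203.597 − 203.990
x = -0.393 / -2.055 = 0.19124 → 19.124% Jf-202, 80.876% Jf-204.

80.876%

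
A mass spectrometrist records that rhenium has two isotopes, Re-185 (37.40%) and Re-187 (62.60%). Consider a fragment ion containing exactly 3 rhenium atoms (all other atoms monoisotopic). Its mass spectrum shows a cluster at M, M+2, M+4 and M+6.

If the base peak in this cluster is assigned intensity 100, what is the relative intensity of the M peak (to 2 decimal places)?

Binomial terms of (0.3740 + 0.6260)^3: M 0.0523, M+2 0.2627, M+4 0.4397, M+6 0.2453 → M+4 is the base peak.
P(M+4) = C(3,2) × 0.3740^1 × 0.6260^2 = 3 × 0.3740 × 0.391876 = 0.439685 (base)
P(M) = C(3,0) × 0.3740^3 × 0.6260^0 = 1 × 0.05231362 × 1.0000 = 0.052314
Relative intensity = 0.052314 / 0.439685 × 100 = 11.90

11.90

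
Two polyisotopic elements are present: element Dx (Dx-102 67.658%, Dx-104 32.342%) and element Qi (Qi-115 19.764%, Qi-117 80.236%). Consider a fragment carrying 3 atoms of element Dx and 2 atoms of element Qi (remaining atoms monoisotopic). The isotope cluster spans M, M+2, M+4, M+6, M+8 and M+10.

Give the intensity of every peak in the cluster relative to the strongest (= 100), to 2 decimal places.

Element Dx pattern (n=3): 0.3097116 : 0.4441467 : 0.21231181 : 0.03382989
Element Qi pattern (n=2): 0.03906157 : 0.31715686 : 0.64378157
Convolve the two distributions (both contribute in 2-u steps):
  M: 0.3097116×0.03906157 = 0.012098
  M+2: 0.3097116×0.31715686 + 0.4441467×0.03906157 = 0.115576
  M+4: 0.3097116×0.64378157 + 0.4441467×0.31715686 + 0.21231181×0.03906157 = 0.348544
  M+6: 0.4441467×0.64378157 + 0.21231181×0.31715686 + 0.03382989×0.03906157 = 0.354591
  M+8: 0.21231181×0.64378157 + 0.03382989×0.31715686 = 0.147412
  M+10: 0.03382989×0.64378157 = 0.021779
Scale to base peak (0.354591) = 100: 3.41 : 32.59 : 98.29 : 100.00 : 41.57 : 6.14

3.41 : 32.59 : 98.29 : 100.00 : 41.57 : 6.14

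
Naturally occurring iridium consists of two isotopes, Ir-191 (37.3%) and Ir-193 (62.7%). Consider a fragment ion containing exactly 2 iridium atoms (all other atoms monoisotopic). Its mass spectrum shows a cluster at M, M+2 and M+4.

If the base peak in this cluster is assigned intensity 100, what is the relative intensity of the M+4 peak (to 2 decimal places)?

(0.373 + 0.627)^2 gives M 0.1391, M+2 0.4677, M+4 0.3931; the largest is M+2.
P(M+2) = C(2,1) × 0.373^1 × 0.627^1 = 2 × 0.3730 × 0.6270 = 0.467742 (base)
P(M+4) = C(2,2) × 0.373^0 × 0.627^2 = 1 × 1.0000 × 0.393129 = 0.393129
Relative intensity = 0.393129 / 0.467742 × 100 = 84.05

84.05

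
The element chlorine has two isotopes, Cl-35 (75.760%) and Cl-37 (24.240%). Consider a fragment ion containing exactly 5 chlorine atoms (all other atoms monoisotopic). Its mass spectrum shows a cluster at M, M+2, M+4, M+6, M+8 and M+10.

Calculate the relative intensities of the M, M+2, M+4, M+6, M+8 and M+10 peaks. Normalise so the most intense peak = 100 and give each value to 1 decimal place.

The 5 Cl atoms are independent, so intensities follow the terms of (0.75760 + 0.24240)^5.
P(M) = 0.75760^5 = 0.249574
P(M+2) = 5 × 0.75760^4 × 0.24240^1 = 0.399266
P(M+4) = 10 × 0.75760^3 × 0.24240^2 = 0.255497
P(M+6) = 10 × 0.75760^2 × 0.24240^3 = 0.081748
P(M+8) = 5 × 0.75760^1 × 0.24240^4 = 0.013078
P(M+10) = 0.24240^5 = 0.000837
The M+2 peak is largest (0.399266); scaling to 100 gives 62.5 : 100.0 : 64.0 : 20.5 : 3.3 : 0.2.

62.5 : 100.0 : 64.0 : 20.5 : 3.3 : 0.2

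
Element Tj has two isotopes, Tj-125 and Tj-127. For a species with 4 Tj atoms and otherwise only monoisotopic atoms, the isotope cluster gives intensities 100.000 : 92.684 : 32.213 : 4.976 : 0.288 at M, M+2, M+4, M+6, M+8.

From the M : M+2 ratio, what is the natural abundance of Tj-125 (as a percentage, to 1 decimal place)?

If p is the fraction of Tj that is Tj-125, then I(M+2)/I(M) = [C(4,1)·p^3·(1−p)] / p^4 = 4·(1−p)/p = 92.684/100.000 = 0.9268
(1−p)/p = 0.9268/4 = 0.2317  ⇒  p = 1/(1 + 0.2317) = 0.8119
Tj-125: 81.2%, Tj-127: 18.8%.

81.2%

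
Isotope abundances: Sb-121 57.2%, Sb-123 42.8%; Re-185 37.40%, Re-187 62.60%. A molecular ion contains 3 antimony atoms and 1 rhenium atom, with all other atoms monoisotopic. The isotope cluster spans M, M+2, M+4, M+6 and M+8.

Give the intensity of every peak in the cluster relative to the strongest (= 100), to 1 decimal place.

18.4 : 72.1 : 100.0 : 59.4 : 12.9

Antimony pattern (n=3): 0.18714925 : 0.42010426 : 0.31434374 : 0.07840275
Rhenium pattern (n=1): 0.3740 : 0.6260
Convolve the two distributions (both contribute in 2-u steps):
  M: 0.18714925×0.3740 = 0.069994
  M+2: 0.18714925×0.6260 + 0.42010426×0.3740 = 0.274274
  M+4: 0.42010426×0.6260 + 0.31434374×0.3740 = 0.380550
  M+6: 0.31434374×0.6260 + 0.07840275×0.3740 = 0.226102
  M+8: 0.07840275×0.6260 = 0.049080
Scale to base peak (0.380550) = 100: 18.4 : 72.1 : 100.0 : 59.4 : 12.9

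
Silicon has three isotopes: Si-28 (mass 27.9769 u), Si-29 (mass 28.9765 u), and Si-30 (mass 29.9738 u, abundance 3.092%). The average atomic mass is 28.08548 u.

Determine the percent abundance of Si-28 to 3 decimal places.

92.223%

Let x and y be the fractions of Si-28 and Si-29. Then x + y = 1 − 0.03092 = 0.96908 and 27.9769x + 28.9765y = 28.08548 − 0.03092×29.9738 = 27.158690104.
Substituting: 27.9769x + 28.9765(0.96908 − x) = 27.158690104
(27.9769 − 28.9765)x = -0.921856516  ⇒  x = 0.92223, y = 0.04685
Si-28: 92.223%, Si-29: 4.685%.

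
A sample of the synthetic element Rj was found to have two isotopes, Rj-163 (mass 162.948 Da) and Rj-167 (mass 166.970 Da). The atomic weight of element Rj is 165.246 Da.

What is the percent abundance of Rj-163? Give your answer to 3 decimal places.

42.864%

Writing the weighted mean with unknown fraction x of Rj-163:
162.948·x + 166.970·(1 − x) = 165.246
(162.948 − 166.970)·x = 165.246 − 166.970
x = -1.724 / -4.022 = 0.42864 → 42.864% Rj-163, 57.136% Rj-167.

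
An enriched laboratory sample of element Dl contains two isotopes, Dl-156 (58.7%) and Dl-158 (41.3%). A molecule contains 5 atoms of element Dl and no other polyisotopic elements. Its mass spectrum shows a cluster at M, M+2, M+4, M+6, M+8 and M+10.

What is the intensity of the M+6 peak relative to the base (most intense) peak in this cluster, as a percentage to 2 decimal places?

Term probabilities: M 0.0697, M+2 0.2452, M+4 0.3450, M+6 0.2427, M+8 0.0854, M+10 0.0120. Base peak = M+4.
P(M+4) = C(5,2) × 0.587^3 × 0.413^2 = 10 × 0.202262 × 0.170569 = 0.344996 (base)
P(M+6) = C(5,3) × 0.587^2 × 0.413^3 = 10 × 0.344569 × 0.070445 = 0.242732
Relative intensity = 0.242732 / 0.344996 × 100 = 70.36

70.36%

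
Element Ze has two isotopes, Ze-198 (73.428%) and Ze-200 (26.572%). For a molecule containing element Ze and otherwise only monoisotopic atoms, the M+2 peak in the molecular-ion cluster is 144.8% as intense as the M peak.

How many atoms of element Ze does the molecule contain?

4

With n Ze atoms, P(M+2)/P(M) = C(n,1)·p^(n−1)q / p^n = n·q/p = n · 0.26572/0.73428.
n = 1.448 × 0.73428/0.26572 = 4.00 ≈ 4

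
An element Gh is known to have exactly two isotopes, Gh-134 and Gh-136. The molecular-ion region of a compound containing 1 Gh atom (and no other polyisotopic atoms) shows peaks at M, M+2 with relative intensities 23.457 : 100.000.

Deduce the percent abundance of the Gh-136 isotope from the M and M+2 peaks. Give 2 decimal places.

81.00%

Write p for the Gh-134 fraction. I(M+2)/I(M) = [C(1,1)·p^0·(1−p)] / p^1 = 1·(1−p)/p = 100.000/23.457 = 4.2631
(1−p)/p = 4.2631/1 = 4.2631  ⇒  p = 1/(1 + 4.2631) = 0.1900
Gh-134: 19.00%, Gh-136: 81.00%.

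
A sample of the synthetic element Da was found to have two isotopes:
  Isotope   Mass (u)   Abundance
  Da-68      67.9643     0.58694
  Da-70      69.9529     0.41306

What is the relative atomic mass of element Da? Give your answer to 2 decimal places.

Average mass = Σ (abundance × isotope mass) = 0.58694 × 67.9643 + 0.41306 × 69.9529
= 39.89097 + 28.89474 = 68.78571 u

68.79 u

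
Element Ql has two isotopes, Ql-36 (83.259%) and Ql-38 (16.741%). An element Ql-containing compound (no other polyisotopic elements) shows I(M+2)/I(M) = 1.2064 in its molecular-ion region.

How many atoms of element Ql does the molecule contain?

For n independent Ql atoms, I(M+2)/I(M) = n · (abundance Ql-38) / (abundance Ql-36) = n · 0.16741/0.83259.
n = 1.2064 × 0.83259/0.16741 = 6.00 ≈ 6

6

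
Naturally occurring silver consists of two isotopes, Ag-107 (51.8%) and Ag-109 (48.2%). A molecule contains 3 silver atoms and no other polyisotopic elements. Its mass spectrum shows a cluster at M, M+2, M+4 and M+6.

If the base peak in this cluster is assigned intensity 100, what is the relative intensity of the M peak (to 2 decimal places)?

35.82

Binomial terms of (0.518 + 0.482)^3: M 0.1390, M+2 0.3880, M+4 0.3610, M+6 0.1120 → M+2 is the base peak.
P(M+2) = C(3,1) × 0.518^2 × 0.482^1 = 3 × 0.268324 × 0.4820 = 0.387997 (base)
P(M) = C(3,0) × 0.518^3 × 0.482^0 = 1 × 0.13899183 × 1.0000 = 0.138992
Relative intensity = 0.138992 / 0.387997 × 100 = 35.82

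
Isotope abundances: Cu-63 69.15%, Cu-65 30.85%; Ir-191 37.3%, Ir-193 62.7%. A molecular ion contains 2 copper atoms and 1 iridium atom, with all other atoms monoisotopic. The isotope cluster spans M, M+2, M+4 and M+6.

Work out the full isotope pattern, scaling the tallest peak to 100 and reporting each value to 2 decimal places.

Copper pattern (n=2): 0.47817225 : 0.4266555 : 0.09517225
Iridium pattern (n=1): 0.3730 : 0.6270
Convolve the two distributions (both contribute in 2-u steps):
  M: 0.47817225×0.3730 = 0.178358
  M+2: 0.47817225×0.6270 + 0.4266555×0.3730 = 0.458957
  M+4: 0.4266555×0.6270 + 0.09517225×0.3730 = 0.303012
  M+6: 0.09517225×0.6270 = 0.059673
Scale to base peak (0.458957) = 100: 38.86 : 100.00 : 66.02 : 13.00

38.86 : 100.00 : 66.02 : 13.00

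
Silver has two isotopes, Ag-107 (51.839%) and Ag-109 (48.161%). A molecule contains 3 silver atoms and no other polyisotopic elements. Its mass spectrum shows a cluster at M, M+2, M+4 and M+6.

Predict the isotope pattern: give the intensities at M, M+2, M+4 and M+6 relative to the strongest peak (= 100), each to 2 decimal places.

The 3 Ag atoms are independent, so intensities follow the terms of (0.51839 + 0.48161)^3.
P(M) = 0.51839^3 = 0.139306
P(M+2) = 3 × 0.51839^2 × 0.48161^1 = 0.388267
P(M+4) = 3 × 0.51839^1 × 0.48161^2 = 0.360719
P(M+6) = 0.48161^3 = 0.111709
The M+2 peak is largest (0.388267); scaling to 100 gives 35.88 : 100.00 : 92.90 : 28.77.

35.88 : 100.00 : 92.90 : 28.77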